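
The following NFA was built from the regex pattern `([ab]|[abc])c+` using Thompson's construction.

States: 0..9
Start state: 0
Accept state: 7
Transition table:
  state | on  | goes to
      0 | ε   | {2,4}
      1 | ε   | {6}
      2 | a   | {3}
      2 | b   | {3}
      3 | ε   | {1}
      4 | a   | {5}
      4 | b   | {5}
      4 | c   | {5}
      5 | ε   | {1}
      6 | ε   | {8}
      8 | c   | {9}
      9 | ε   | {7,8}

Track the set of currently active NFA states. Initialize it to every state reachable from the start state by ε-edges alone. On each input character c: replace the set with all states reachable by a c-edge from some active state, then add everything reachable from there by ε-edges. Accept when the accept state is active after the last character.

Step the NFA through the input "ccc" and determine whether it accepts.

Answer: ACCEPT

Steps:
S₀ = ε-closure({0}) = {0,2,4}
'c' @ 1: {1,5,6,8}
'c' @ 2: {7,8,9}  [accepting]
'c' @ 3: {7,8,9}  [accepting]
end set {7,8,9} — state 7 in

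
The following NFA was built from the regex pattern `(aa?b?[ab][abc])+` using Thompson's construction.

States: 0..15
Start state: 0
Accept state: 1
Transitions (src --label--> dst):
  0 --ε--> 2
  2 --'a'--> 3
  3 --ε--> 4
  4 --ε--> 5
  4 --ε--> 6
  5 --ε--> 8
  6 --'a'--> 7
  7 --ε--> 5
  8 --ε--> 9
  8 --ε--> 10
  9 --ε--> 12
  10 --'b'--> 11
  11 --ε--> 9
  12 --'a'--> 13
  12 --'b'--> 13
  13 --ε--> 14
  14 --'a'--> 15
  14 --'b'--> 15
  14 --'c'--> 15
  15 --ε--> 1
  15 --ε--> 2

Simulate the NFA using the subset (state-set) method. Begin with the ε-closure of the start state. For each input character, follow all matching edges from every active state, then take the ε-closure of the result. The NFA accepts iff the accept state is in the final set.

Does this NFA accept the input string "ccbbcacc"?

Answer: REJECT

Trace:
start: ε-closure({0}) = {0,2}
'c' @ 1: {}  — dead — no transitions
rest 'cbbcacc' ignored (set empty)
end set {} — state 1 not in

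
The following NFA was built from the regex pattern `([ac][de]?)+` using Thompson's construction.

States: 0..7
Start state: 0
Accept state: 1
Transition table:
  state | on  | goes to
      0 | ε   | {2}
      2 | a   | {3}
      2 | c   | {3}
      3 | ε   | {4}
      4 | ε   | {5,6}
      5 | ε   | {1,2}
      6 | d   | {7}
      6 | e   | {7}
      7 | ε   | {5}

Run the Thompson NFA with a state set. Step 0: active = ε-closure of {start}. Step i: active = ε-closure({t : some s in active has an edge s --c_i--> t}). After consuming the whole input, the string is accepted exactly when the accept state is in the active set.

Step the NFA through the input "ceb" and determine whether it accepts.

Answer: REJECT

Steps:
start: ε-closure({0}) = {0,2}
'c' @ 1: {1,2,3,4,5,6}  (accept∈set)
'e' @ 2: {1,2,5,7}  (accept∈set)
'b' @ 3: {}  — dead — no transitions
final: {}; accept 1 not in set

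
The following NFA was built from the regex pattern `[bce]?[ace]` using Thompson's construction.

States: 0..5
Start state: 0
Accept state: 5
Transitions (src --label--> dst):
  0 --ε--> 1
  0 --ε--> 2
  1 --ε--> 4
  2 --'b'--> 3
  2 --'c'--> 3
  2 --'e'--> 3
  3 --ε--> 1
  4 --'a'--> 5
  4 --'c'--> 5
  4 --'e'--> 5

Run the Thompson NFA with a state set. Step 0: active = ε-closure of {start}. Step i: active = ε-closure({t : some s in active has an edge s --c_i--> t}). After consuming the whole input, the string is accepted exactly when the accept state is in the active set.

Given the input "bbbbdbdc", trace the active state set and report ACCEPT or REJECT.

Answer: REJECT

Derivation:
S₀ = ε-closure({0}) = {0,1,2,4}
'b' @ 1: {1,3,4}
'b' @ 2: {}  — state set empty
rest 'bbdbdc' ignored (set empty)
after full input: {}  (accept=5 not in)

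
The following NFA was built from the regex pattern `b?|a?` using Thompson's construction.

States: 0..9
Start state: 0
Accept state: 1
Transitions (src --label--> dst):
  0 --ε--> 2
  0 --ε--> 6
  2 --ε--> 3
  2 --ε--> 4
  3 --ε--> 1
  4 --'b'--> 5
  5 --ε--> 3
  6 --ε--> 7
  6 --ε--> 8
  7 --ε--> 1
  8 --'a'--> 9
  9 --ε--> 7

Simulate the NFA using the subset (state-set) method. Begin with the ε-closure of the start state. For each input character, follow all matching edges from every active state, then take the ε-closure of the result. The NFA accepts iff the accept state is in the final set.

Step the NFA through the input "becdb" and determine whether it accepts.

Answer: REJECT

Derivation:
start: ε-closure({0}) = {0,1,2,3,4,6,7,8}
'b' @ 1: {1,3,5}  ✓accept
'e' @ 2: {}  — no active states
rest 'cdb' ignored (set empty)
final: {}; accept 1 not in set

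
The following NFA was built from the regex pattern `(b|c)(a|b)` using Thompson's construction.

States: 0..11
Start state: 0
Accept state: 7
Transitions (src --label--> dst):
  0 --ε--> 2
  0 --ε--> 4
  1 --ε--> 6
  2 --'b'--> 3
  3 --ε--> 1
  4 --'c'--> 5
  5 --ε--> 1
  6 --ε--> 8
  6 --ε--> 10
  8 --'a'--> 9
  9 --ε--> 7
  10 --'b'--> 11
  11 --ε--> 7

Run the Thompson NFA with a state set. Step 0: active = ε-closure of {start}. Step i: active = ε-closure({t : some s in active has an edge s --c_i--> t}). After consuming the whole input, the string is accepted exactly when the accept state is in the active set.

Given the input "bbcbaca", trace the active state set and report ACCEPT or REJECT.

Answer: REJECT

Derivation:
start: ε-closure({0}) = {0,2,4}
'b' @ 1: {1,3,6,8,10}
'b' @ 2: {7,11}  [accepting]
'c' @ 3: {}  — state set empty
rest 'baca' ignored (set empty)
final: {}; accept 7 not in set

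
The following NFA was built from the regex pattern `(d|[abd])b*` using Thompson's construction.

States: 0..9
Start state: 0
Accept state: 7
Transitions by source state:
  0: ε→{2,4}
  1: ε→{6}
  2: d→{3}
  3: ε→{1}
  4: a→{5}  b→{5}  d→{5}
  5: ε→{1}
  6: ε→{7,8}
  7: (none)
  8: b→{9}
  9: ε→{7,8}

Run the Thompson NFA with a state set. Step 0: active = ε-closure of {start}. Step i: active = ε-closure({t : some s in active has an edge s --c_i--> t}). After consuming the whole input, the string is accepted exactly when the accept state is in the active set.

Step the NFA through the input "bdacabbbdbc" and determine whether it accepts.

S₀ = ε-closure({0}) = {0,2,4}
'b' @ 1: {1,5,6,7,8}  ✓accept
'd' @ 2: {}  — dead — no transitions
rest 'acabbbdbc' ignored (set empty)
end set {} — state 7 not in

Answer: REJECT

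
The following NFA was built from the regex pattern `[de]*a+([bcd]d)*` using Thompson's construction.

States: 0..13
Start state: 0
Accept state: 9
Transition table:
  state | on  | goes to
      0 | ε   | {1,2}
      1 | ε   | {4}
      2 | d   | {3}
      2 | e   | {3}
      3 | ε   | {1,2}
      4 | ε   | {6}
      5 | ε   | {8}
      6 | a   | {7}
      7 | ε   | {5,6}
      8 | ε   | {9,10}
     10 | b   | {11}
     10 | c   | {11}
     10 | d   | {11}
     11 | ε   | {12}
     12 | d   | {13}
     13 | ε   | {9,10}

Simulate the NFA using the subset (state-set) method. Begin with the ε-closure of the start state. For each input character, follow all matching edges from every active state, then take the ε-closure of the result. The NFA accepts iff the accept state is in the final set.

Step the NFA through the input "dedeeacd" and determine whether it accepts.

start: ε-closure({0}) = {0,1,2,4,6}
'd' @ 1: {1,2,3,4,6}
'e' @ 2: {1,2,3,4,6}
'd' @ 3: {1,2,3,4,6}
'e' @ 4: {1,2,3,4,6}
'e' @ 5: {1,2,3,4,6}
'a' @ 6: {5,6,7,8,9,10}  (accept∈set)
'c' @ 7: {11,12}
'd' @ 8: {9,10,13}  (accept∈set)
end set {9,10,13} — state 9 in

Answer: ACCEPT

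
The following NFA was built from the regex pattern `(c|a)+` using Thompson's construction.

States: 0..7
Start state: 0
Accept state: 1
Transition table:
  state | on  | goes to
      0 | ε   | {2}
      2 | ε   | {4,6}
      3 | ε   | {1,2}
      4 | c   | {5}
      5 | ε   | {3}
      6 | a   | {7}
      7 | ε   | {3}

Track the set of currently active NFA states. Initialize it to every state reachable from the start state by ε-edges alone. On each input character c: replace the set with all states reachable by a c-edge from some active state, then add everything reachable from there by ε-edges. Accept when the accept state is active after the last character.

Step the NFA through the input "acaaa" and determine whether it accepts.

S₀ = ε-closure({0}) = {0,2,4,6}
'a' @ 1: {1,2,3,4,6,7}  ✓accept
'c' @ 2: {1,2,3,4,5,6}  ✓accept
'a' @ 3: {1,2,3,4,6,7}  ✓accept
'a' @ 4: {1,2,3,4,6,7}  ✓accept
'a' @ 5: {1,2,3,4,6,7}  ✓accept
after full input: {1,2,3,4,6,7}  (accept=1 in)

Answer: ACCEPT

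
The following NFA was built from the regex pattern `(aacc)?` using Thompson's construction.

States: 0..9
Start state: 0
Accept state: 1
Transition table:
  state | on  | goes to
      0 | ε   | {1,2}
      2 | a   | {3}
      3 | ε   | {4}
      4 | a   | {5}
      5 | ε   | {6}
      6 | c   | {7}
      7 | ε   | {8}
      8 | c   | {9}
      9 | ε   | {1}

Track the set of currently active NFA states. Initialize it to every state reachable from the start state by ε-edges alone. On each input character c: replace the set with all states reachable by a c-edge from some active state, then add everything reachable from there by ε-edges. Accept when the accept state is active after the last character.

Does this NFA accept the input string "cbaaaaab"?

initial (ε-close {0}): {0,1,2}
'c' @ 1: {}  — no active states
rest 'baaaaab' ignored (set empty)
final: {}; accept 1 not in set

Answer: REJECT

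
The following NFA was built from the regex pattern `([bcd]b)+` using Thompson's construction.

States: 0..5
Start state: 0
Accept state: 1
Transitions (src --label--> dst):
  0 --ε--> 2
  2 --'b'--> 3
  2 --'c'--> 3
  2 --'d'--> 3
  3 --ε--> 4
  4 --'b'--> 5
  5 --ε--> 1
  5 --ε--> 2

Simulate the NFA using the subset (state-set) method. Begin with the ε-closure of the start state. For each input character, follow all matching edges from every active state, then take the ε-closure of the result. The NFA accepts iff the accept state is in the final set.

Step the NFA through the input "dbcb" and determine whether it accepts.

Answer: ACCEPT

Derivation:
initial (ε-close {0}): {0,2}
'd' @ 1: {3,4}
'b' @ 2: {1,2,5}  ✓accept
'c' @ 3: {3,4}
'b' @ 4: {1,2,5}  ✓accept
end set {1,2,5} — state 1 in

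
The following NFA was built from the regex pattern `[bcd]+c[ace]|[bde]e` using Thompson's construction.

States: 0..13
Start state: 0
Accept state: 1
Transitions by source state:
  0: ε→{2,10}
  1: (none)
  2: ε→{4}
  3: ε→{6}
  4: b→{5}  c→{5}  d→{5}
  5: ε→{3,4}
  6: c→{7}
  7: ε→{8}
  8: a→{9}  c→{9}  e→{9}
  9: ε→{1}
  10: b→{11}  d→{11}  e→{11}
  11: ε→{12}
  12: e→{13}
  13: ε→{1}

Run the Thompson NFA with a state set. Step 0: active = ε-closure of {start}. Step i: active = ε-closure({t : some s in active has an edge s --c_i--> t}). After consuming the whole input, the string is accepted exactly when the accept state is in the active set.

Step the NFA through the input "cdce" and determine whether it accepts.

S₀ = ε-closure({0}) = {0,2,4,10}
'c' @ 1: {3,4,5,6}
'd' @ 2: {3,4,5,6}
'c' @ 3: {3,4,5,6,7,8}
'e' @ 4: {1,9}  ✓accept
final: {1,9}; accept 1 in set

Answer: ACCEPT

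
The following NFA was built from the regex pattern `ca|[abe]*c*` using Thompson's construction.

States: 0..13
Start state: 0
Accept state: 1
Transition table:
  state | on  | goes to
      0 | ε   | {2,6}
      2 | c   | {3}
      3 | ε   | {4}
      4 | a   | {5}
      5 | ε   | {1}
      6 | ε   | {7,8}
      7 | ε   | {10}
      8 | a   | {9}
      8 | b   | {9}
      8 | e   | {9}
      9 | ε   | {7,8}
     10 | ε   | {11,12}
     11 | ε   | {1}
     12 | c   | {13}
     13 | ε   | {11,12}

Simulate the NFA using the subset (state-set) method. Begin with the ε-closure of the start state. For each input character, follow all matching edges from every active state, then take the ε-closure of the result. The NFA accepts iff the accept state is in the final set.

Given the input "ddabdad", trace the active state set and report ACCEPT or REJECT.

Answer: REJECT

Trace:
S₀ = ε-closure({0}) = {0,1,2,6,7,8,10,11,12}
'd' @ 1: {}  — no active states
rest 'dabdad' ignored (set empty)
after full input: {}  (accept=1 not in)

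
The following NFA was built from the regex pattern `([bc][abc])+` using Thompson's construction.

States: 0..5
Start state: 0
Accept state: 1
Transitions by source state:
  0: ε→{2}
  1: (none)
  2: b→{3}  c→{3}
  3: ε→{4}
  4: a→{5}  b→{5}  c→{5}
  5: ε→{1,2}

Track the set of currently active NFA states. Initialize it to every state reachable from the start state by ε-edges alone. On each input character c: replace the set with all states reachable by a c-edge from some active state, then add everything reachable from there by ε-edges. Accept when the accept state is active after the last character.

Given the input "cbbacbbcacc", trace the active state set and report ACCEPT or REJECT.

S₀ = ε-closure({0}) = {0,2}
'c' @ 1: {3,4}
'b' @ 2: {1,2,5}  (accept∈set)
'b' @ 3: {3,4}
'a' @ 4: {1,2,5}  (accept∈set)
'c' @ 5: {3,4}
'b' @ 6: {1,2,5}  (accept∈set)
'b' @ 7: {3,4}
'c' @ 8: {1,2,5}  (accept∈set)
'a' @ 9: {}  — no active states
rest 'cc' ignored (set empty)
final: {}; accept 1 not in set

Answer: REJECT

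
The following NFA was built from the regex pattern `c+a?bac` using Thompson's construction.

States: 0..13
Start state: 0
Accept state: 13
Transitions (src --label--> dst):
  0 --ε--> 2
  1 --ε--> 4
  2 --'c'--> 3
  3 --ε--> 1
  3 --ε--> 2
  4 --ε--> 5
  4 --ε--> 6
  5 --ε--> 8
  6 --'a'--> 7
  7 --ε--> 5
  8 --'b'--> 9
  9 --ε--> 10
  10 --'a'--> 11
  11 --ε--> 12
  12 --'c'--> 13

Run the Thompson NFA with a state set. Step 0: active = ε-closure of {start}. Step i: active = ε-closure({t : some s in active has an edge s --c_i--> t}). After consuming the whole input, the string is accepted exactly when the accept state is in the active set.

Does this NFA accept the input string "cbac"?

S₀ = ε-closure({0}) = {0,2}
'c' @ 1: {1,2,3,4,5,6,8}
'b' @ 2: {9,10}
'a' @ 3: {11,12}
'c' @ 4: {13}  (accept∈set)
final: {13}; accept 13 in set

Answer: ACCEPT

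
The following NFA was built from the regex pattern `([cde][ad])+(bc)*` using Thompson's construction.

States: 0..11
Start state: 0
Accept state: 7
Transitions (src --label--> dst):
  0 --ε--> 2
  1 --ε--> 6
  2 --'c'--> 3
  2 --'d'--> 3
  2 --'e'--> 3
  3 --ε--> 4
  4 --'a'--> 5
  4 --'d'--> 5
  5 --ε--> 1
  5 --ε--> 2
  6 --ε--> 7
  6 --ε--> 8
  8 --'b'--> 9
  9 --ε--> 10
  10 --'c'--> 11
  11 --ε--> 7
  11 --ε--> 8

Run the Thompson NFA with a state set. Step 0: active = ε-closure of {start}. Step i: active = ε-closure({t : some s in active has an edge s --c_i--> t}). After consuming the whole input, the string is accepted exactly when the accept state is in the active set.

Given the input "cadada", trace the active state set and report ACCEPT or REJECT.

Answer: ACCEPT

Trace:
start: ε-closure({0}) = {0,2}
'c' @ 1: {3,4}
'a' @ 2: {1,2,5,6,7,8}  ✓accept
'd' @ 3: {3,4}
'a' @ 4: {1,2,5,6,7,8}  ✓accept
'd' @ 5: {3,4}
'a' @ 6: {1,2,5,6,7,8}  ✓accept
final: {1,2,5,6,7,8}; accept 7 in set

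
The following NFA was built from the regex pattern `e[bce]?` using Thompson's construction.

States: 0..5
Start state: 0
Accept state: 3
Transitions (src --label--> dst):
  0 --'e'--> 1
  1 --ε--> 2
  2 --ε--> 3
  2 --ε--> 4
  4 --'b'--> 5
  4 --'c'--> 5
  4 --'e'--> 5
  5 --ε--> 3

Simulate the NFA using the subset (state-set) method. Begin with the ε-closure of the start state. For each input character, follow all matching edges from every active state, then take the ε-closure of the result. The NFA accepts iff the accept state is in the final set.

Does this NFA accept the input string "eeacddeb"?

Answer: REJECT

Trace:
initial (ε-close {0}): {0}
'e' @ 1: {1,2,3,4}  (accept∈set)
'e' @ 2: {3,5}  (accept∈set)
'a' @ 3: {}  — state set empty
rest 'cddeb' ignored (set empty)
final: {}; accept 3 not in set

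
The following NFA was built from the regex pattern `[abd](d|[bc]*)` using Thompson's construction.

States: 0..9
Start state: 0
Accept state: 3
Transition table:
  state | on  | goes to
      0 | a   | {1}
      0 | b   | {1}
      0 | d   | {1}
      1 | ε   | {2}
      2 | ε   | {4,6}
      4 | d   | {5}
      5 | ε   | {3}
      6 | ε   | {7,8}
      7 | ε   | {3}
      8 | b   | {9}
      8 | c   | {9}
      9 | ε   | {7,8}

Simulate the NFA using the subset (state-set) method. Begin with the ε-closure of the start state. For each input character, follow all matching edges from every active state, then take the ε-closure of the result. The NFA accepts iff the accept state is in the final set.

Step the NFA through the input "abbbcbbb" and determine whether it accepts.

Answer: ACCEPT

Derivation:
initial (ε-close {0}): {0}
'a' @ 1: {1,2,3,4,6,7,8}  (accept∈set)
'b' @ 2: {3,7,8,9}  (accept∈set)
'b' @ 3: {3,7,8,9}  (accept∈set)
'b' @ 4: {3,7,8,9}  (accept∈set)
'c' @ 5: {3,7,8,9}  (accept∈set)
'b' @ 6: {3,7,8,9}  (accept∈set)
'b' @ 7: {3,7,8,9}  (accept∈set)
'b' @ 8: {3,7,8,9}  (accept∈set)
after full input: {3,7,8,9}  (accept=3 in)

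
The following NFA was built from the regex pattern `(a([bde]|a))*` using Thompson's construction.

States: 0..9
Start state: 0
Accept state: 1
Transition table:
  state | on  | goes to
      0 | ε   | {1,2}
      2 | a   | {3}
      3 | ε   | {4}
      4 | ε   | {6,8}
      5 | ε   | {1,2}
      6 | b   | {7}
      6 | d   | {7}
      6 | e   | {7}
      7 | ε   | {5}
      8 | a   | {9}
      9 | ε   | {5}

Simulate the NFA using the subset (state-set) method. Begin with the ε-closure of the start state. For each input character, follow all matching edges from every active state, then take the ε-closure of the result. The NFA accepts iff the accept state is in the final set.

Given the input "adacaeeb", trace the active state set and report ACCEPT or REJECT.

Answer: REJECT

Trace:
S₀ = ε-closure({0}) = {0,1,2}
'a' @ 1: {3,4,6,8}
'd' @ 2: {1,2,5,7}  (accept∈set)
'a' @ 3: {3,4,6,8}
'c' @ 4: {}  — state set empty
rest 'aeeb' ignored (set empty)
final: {}; accept 1 not in set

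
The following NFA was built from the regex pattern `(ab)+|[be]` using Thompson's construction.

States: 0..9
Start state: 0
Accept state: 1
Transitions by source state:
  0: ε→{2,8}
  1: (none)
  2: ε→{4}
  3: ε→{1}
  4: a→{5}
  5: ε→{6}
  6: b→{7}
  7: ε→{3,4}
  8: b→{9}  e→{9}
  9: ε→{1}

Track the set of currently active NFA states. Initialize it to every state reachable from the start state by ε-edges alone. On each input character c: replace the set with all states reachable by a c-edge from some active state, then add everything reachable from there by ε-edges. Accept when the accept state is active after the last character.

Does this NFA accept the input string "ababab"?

S₀ = ε-closure({0}) = {0,2,4,8}
'a' @ 1: {5,6}
'b' @ 2: {1,3,4,7}  (accept∈set)
'a' @ 3: {5,6}
'b' @ 4: {1,3,4,7}  (accept∈set)
'a' @ 5: {5,6}
'b' @ 6: {1,3,4,7}  (accept∈set)
final: {1,3,4,7}; accept 1 in set

Answer: ACCEPT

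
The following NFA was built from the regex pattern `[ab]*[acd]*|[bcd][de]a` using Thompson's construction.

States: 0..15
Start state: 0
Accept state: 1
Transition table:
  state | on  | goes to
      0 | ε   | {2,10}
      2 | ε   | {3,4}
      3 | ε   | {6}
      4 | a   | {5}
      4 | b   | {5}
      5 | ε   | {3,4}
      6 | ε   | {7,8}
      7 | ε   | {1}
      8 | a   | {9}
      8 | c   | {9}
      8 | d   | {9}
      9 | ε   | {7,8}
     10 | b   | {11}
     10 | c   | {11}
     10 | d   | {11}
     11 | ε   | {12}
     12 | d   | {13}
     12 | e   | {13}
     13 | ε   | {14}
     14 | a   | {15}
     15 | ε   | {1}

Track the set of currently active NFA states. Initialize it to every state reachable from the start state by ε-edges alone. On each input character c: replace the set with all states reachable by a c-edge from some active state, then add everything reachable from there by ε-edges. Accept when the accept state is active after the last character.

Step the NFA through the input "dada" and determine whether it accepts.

initial (ε-close {0}): {0,1,2,3,4,6,7,8,10}
'd' @ 1: {1,7,8,9,11,12}  ✓accept
'a' @ 2: {1,7,8,9}  ✓accept
'd' @ 3: {1,7,8,9}  ✓accept
'a' @ 4: {1,7,8,9}  ✓accept
end set {1,7,8,9} — state 1 in

Answer: ACCEPT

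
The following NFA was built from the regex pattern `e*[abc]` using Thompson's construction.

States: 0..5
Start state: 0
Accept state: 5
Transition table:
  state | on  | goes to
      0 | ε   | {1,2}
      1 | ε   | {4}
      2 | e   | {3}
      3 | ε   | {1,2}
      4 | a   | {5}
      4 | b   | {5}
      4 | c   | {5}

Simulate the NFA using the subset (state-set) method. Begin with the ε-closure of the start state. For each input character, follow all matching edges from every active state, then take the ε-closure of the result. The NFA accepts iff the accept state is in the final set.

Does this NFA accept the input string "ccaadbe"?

Answer: REJECT

Steps:
S₀ = ε-closure({0}) = {0,1,2,4}
'c' @ 1: {5}  ✓accept
'c' @ 2: {}  — state set empty
rest 'aadbe' ignored (set empty)
end set {} — state 5 not in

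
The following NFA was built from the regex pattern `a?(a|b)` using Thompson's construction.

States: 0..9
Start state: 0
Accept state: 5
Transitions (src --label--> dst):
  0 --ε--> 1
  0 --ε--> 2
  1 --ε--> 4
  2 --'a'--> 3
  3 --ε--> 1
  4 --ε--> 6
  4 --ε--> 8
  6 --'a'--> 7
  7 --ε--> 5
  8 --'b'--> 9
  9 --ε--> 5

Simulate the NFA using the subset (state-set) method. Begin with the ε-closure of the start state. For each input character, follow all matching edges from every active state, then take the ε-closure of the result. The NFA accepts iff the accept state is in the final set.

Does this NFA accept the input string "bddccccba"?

S₀ = ε-closure({0}) = {0,1,2,4,6,8}
'b' @ 1: {5,9}  [accepting]
'd' @ 2: {}  — dead — no transitions
rest 'dccccba' ignored (set empty)
after full input: {}  (accept=5 not in)

Answer: REJECT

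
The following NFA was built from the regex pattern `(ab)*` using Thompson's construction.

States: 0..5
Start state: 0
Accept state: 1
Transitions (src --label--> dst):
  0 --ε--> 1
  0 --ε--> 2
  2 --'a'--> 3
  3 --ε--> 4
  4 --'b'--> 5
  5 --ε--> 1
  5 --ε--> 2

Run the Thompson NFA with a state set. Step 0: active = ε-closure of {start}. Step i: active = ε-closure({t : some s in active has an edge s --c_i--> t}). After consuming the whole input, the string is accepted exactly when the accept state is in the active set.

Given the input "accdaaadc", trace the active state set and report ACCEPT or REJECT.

initial (ε-close {0}): {0,1,2}
'a' @ 1: {3,4}
'c' @ 2: {}  — no active states
rest 'cdaaadc' ignored (set empty)
end set {} — state 1 not in

Answer: REJECT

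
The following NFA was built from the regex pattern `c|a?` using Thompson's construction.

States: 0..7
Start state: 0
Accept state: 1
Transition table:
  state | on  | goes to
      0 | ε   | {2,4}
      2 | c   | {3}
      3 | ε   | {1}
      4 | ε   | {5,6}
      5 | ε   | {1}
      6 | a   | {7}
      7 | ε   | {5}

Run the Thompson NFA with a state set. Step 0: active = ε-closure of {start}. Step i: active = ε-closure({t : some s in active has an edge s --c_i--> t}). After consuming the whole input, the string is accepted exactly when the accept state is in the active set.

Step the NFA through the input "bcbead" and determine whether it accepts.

Answer: REJECT

Trace:
start: ε-closure({0}) = {0,1,2,4,5,6}
'b' @ 1: {}  — dead — no transitions
rest 'cbead' ignored (set empty)
after full input: {}  (accept=1 not in)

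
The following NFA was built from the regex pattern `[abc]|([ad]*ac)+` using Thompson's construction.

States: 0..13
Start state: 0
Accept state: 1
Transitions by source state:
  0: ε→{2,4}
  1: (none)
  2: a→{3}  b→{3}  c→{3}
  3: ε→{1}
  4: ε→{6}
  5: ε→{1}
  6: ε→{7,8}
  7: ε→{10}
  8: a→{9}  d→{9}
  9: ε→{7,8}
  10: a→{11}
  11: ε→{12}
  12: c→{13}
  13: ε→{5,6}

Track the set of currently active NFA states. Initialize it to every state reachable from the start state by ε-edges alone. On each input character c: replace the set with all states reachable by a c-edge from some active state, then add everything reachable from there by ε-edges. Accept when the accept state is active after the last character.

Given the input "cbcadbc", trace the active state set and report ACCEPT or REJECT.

start: ε-closure({0}) = {0,2,4,6,7,8,10}
'c' @ 1: {1,3}  (accept∈set)
'b' @ 2: {}  — dead — no transitions
rest 'cadbc' ignored (set empty)
end set {} — state 1 not in

Answer: REJECT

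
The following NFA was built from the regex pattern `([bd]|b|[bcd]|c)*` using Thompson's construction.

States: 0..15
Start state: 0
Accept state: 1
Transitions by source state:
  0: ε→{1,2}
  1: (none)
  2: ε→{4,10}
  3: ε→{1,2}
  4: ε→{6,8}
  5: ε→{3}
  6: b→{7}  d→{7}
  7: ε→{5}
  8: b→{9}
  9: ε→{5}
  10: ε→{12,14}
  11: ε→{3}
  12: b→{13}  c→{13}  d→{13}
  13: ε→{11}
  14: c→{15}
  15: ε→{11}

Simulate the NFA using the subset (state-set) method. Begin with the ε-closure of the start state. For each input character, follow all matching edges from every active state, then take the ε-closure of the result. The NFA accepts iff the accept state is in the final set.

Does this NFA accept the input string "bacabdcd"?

Answer: REJECT

Trace:
initial (ε-close {0}): {0,1,2,4,6,8,10,12,14}
'b' @ 1: {1,2,3,4,5,6,7,8,9,10,11,12,13,14}  [accepting]
'a' @ 2: {}  — dead — no transitions
rest 'cabdcd' ignored (set empty)
end set {} — state 1 not in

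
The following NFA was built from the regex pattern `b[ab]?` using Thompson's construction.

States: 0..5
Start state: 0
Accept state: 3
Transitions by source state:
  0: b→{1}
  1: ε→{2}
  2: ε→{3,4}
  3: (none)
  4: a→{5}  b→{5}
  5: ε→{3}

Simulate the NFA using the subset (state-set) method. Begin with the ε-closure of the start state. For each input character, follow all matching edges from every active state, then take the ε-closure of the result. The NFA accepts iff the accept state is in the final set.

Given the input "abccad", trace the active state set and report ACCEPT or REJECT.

Answer: REJECT

Steps:
initial (ε-close {0}): {0}
'a' @ 1: {}  — dead — no transitions
rest 'bccad' ignored (set empty)
final: {}; accept 3 not in set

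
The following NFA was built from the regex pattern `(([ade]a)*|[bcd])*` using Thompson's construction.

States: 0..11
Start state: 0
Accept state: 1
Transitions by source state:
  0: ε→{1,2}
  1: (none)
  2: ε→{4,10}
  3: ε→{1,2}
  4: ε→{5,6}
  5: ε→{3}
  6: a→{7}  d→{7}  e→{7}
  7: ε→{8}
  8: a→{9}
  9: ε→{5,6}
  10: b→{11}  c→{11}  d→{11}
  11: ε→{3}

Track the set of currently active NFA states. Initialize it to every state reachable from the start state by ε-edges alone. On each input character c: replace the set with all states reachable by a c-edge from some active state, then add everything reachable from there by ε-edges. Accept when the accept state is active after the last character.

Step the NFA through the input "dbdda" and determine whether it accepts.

Answer: ACCEPT

Steps:
initial (ε-close {0}): {0,1,2,3,4,5,6,10}
'd' @ 1: {1,2,3,4,5,6,7,8,10,11}  (accept∈set)
'b' @ 2: {1,2,3,4,5,6,10,11}  (accept∈set)
'd' @ 3: {1,2,3,4,5,6,7,8,10,11}  (accept∈set)
'd' @ 4: {1,2,3,4,5,6,7,8,10,11}  (accept∈set)
'a' @ 5: {1,2,3,4,5,6,7,8,9,10}  (accept∈set)
end set {1,2,3,4,5,6,7,8,9,10} — state 1 in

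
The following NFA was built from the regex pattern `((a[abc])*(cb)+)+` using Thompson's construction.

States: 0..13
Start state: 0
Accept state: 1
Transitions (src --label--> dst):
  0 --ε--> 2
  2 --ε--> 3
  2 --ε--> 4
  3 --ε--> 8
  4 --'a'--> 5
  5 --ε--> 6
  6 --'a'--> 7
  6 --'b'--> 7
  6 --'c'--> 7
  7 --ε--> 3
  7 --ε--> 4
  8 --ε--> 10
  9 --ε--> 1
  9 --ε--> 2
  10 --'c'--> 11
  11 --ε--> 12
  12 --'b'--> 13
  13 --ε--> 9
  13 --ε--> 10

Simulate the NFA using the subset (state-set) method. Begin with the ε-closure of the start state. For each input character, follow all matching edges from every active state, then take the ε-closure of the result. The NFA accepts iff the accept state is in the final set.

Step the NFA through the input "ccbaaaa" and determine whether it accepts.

Answer: REJECT

Derivation:
S₀ = ε-closure({0}) = {0,2,3,4,8,10}
'c' @ 1: {11,12}
'c' @ 2: {}  — state set empty
rest 'baaaa' ignored (set empty)
after full input: {}  (accept=1 not in)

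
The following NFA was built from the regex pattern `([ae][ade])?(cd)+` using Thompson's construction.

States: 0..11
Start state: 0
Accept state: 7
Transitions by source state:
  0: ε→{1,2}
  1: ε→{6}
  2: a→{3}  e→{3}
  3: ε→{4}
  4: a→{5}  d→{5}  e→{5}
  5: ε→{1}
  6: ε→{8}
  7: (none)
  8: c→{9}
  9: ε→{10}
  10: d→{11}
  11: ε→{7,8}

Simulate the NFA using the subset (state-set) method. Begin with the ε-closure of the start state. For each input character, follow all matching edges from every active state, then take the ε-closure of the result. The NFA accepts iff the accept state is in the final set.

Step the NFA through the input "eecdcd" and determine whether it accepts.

start: ε-closure({0}) = {0,1,2,6,8}
'e' @ 1: {3,4}
'e' @ 2: {1,5,6,8}
'c' @ 3: {9,10}
'd' @ 4: {7,8,11}  ✓accept
'c' @ 5: {9,10}
'd' @ 6: {7,8,11}  ✓accept
final: {7,8,11}; accept 7 in set

Answer: ACCEPT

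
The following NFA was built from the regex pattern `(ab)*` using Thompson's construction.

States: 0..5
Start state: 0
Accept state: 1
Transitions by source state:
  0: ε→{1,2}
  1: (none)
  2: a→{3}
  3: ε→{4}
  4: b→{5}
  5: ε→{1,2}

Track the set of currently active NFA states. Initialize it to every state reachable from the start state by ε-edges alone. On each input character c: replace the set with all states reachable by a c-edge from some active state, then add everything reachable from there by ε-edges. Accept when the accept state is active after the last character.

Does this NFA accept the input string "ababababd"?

start: ε-closure({0}) = {0,1,2}
'a' @ 1: {3,4}
'b' @ 2: {1,2,5}  [accepting]
'a' @ 3: {3,4}
'b' @ 4: {1,2,5}  [accepting]
'a' @ 5: {3,4}
'b' @ 6: {1,2,5}  [accepting]
'a' @ 7: {3,4}
'b' @ 8: {1,2,5}  [accepting]
'd' @ 9: {}  — state set empty
after full input: {}  (accept=1 not in)

Answer: REJECT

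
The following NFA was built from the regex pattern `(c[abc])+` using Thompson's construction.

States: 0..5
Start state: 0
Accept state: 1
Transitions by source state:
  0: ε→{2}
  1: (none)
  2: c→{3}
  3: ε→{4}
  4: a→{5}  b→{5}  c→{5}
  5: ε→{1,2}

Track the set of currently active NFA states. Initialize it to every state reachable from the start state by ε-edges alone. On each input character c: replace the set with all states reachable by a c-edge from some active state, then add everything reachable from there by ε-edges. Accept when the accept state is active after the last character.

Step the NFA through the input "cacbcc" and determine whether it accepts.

S₀ = ε-closure({0}) = {0,2}
'c' @ 1: {3,4}
'a' @ 2: {1,2,5}  ✓accept
'c' @ 3: {3,4}
'b' @ 4: {1,2,5}  ✓accept
'c' @ 5: {3,4}
'c' @ 6: {1,2,5}  ✓accept
final: {1,2,5}; accept 1 in set

Answer: ACCEPT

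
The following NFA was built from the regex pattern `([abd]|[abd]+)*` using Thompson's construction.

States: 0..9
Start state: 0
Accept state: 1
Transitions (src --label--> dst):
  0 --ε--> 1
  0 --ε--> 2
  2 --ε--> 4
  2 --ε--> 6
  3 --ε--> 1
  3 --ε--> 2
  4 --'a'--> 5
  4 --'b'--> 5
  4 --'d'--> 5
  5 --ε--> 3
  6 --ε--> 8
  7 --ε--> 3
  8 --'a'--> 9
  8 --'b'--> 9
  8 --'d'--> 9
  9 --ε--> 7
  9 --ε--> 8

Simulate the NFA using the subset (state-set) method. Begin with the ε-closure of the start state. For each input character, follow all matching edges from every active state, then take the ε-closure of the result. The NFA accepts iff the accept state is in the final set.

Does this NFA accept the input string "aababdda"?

Answer: ACCEPT

Steps:
initial (ε-close {0}): {0,1,2,4,6,8}
'a' @ 1: {1,2,3,4,5,6,7,8,9}  ✓accept
'a' @ 2: {1,2,3,4,5,6,7,8,9}  ✓accept
'b' @ 3: {1,2,3,4,5,6,7,8,9}  ✓accept
'a' @ 4: {1,2,3,4,5,6,7,8,9}  ✓accept
'b' @ 5: {1,2,3,4,5,6,7,8,9}  ✓accept
'd' @ 6: {1,2,3,4,5,6,7,8,9}  ✓accept
'd' @ 7: {1,2,3,4,5,6,7,8,9}  ✓accept
'a' @ 8: {1,2,3,4,5,6,7,8,9}  ✓accept
final: {1,2,3,4,5,6,7,8,9}; accept 1 in set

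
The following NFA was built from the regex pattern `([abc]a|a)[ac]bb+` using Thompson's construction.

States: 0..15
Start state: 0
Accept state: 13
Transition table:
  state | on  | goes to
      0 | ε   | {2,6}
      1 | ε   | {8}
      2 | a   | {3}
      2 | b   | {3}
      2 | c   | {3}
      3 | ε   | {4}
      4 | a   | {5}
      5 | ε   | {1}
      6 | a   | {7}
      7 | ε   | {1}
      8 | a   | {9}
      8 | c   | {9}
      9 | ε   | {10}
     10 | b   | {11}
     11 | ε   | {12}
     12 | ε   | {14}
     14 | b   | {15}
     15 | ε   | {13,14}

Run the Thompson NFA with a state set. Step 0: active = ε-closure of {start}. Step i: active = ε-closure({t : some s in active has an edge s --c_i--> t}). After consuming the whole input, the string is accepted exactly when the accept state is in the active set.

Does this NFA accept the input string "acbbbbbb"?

Answer: ACCEPT

Derivation:
initial (ε-close {0}): {0,2,6}
'a' @ 1: {1,3,4,7,8}
'c' @ 2: {9,10}
'b' @ 3: {11,12,14}
'b' @ 4: {13,14,15}  (accept∈set)
'b' @ 5: {13,14,15}  (accept∈set)
'b' @ 6: {13,14,15}  (accept∈set)
'b' @ 7: {13,14,15}  (accept∈set)
'b' @ 8: {13,14,15}  (accept∈set)
end set {13,14,15} — state 13 in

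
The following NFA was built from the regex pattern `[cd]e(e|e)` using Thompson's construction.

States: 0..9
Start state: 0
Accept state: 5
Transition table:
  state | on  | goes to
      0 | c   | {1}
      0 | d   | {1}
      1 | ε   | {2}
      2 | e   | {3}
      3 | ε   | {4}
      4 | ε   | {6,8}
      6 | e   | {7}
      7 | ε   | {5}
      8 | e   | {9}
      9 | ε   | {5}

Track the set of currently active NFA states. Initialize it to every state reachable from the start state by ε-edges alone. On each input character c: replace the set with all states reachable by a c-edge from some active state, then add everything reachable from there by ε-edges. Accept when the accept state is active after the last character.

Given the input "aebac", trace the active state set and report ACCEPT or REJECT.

Answer: REJECT

Steps:
initial (ε-close {0}): {0}
'a' @ 1: {}  — no active states
rest 'ebac' ignored (set empty)
final: {}; accept 5 not in set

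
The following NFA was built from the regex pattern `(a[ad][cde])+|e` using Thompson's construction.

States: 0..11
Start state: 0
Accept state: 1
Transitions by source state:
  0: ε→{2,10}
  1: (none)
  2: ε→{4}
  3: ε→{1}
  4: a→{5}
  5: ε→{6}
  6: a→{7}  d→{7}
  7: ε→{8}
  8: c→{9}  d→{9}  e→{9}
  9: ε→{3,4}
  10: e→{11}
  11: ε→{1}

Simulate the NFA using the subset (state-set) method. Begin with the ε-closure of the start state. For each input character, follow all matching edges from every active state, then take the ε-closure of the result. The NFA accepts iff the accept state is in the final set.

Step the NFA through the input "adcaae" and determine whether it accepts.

Answer: ACCEPT

Steps:
start: ε-closure({0}) = {0,2,4,10}
'a' @ 1: {5,6}
'd' @ 2: {7,8}
'c' @ 3: {1,3,4,9}  ✓accept
'a' @ 4: {5,6}
'a' @ 5: {7,8}
'e' @ 6: {1,3,4,9}  ✓accept
final: {1,3,4,9}; accept 1 in set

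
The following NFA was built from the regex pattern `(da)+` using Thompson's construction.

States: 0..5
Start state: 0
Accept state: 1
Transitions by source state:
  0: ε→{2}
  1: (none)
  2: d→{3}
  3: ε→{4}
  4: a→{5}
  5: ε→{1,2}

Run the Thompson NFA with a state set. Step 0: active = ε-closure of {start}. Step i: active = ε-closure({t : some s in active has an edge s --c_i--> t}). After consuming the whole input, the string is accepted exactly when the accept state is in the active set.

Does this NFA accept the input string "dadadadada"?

Answer: ACCEPT

Trace:
start: ε-closure({0}) = {0,2}
'd' @ 1: {3,4}
'a' @ 2: {1,2,5}  [accepting]
'd' @ 3: {3,4}
'a' @ 4: {1,2,5}  [accepting]
'd' @ 5: {3,4}
'a' @ 6: {1,2,5}  [accepting]
'd' @ 7: {3,4}
'a' @ 8: {1,2,5}  [accepting]
'd' @ 9: {3,4}
'a' @ 10: {1,2,5}  [accepting]
end set {1,2,5} — state 1 in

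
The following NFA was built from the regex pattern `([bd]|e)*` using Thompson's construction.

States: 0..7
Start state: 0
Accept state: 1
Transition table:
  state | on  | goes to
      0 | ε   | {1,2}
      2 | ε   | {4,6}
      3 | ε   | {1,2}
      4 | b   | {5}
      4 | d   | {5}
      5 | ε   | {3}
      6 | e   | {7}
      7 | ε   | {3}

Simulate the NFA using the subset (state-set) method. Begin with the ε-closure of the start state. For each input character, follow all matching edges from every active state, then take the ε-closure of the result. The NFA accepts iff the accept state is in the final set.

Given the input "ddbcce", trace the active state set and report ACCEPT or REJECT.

Answer: REJECT

Steps:
S₀ = ε-closure({0}) = {0,1,2,4,6}
'd' @ 1: {1,2,3,4,5,6}  [accepting]
'd' @ 2: {1,2,3,4,5,6}  [accepting]
'b' @ 3: {1,2,3,4,5,6}  [accepting]
'c' @ 4: {}  — state set empty
rest 'ce' ignored (set empty)
end set {} — state 1 not in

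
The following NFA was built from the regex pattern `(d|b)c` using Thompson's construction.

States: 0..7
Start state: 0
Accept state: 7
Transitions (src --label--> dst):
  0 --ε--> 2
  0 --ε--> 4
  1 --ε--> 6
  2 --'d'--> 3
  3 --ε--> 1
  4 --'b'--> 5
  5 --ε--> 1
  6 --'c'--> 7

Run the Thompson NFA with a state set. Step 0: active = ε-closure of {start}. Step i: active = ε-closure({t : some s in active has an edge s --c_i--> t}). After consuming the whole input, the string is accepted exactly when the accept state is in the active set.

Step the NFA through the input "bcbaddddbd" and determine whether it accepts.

initial (ε-close {0}): {0,2,4}
'b' @ 1: {1,5,6}
'c' @ 2: {7}  (accept∈set)
'b' @ 3: {}  — no active states
rest 'addddbd' ignored (set empty)
after full input: {}  (accept=7 not in)

Answer: REJECT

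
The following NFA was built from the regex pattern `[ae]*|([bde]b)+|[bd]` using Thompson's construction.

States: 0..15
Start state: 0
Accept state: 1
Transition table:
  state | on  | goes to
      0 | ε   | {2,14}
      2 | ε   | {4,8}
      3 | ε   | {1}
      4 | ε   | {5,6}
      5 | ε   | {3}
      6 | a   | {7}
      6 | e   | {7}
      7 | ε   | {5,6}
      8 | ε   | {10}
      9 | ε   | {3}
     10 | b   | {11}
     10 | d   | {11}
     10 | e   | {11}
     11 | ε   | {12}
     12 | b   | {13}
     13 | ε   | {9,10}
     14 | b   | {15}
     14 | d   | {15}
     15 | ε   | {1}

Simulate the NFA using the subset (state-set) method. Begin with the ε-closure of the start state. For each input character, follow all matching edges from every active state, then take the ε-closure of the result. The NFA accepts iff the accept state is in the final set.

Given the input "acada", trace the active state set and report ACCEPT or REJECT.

S₀ = ε-closure({0}) = {0,1,2,3,4,5,6,8,10,14}
'a' @ 1: {1,3,5,6,7}  (accept∈set)
'c' @ 2: {}  — state set empty
rest 'ada' ignored (set empty)
final: {}; accept 1 not in set

Answer: REJECT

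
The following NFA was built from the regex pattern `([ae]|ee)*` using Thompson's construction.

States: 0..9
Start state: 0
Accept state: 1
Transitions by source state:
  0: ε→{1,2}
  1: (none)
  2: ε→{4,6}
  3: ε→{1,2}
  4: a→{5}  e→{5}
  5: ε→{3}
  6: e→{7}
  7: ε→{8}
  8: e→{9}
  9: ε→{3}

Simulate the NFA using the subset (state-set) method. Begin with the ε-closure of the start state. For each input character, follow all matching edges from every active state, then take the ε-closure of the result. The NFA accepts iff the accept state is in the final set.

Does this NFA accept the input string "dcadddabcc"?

Answer: REJECT

Steps:
start: ε-closure({0}) = {0,1,2,4,6}
'd' @ 1: {}  — dead — no transitions
rest 'cadddabcc' ignored (set empty)
after full input: {}  (accept=1 not in)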